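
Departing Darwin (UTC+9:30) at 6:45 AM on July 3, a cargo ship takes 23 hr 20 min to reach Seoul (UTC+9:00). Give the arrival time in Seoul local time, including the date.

5:35 AM on July 4

Convert departure to UTC: 6:45 AM − 9:30 = 9:15 PM UTC on Jul 2.
Add 23 hours and 20 minutes travel time → 8:35 PM UTC (Jul 3).
Seoul is UTC+9:00, so local arrival = 8:35 PM + 9:00 = 5:35 AM on Jul 4.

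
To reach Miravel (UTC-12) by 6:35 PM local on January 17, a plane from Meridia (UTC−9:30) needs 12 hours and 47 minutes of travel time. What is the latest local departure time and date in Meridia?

Target arrival in UTC: 6:35 PM + 12:00 = 6:35 AM on Jan 18.
Subtract 12 hours and 47 minutes → departure 5:48 PM UTC on Jan 17.
Meridia is UTC−9:30: 5:48 PM − 9:30 = 8:18 AM on Jan 17.

8:18 AM on Jan 17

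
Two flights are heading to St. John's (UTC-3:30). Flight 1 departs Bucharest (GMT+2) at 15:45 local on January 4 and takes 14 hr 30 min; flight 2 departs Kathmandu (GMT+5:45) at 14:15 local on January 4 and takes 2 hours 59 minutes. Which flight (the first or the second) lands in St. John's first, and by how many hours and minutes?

the second, by 16 hours 46 minutes

Flight 1 in UTC: 15:45 − 2:00 = 13:45 on Jan 4.
+14 hours 30 minutes → arrive 04:15 UTC on Jan 5.
Flight 2 in UTC: 14:15 − 5:45 = 08:30 on Jan 4.
+2 hours and 59 minutes → arrive 11:29 UTC on Jan 4.
Flight 2 lands earlier by 16 hours 46 minutes.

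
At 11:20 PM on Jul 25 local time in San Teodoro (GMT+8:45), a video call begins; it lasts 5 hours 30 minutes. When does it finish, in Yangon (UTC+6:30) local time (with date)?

Convert start to UTC: 11:20 PM − 8:45 = 2:35 PM UTC on Jul 25.
Add 5 hours and 30 minutes duration → 8:05 PM UTC.
Yangon is UTC+6:30, so local end time = 8:05 PM + 6:30 = 2:35 AM on Jul 26.

2:35 AM on Jul 26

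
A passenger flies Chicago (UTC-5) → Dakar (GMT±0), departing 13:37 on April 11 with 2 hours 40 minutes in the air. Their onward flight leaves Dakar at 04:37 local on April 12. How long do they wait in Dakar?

Convert departure to UTC: 13:37 + 5:00 = 18:37 UTC on Apr 11.
Add 2 hours 40 minutes flight time → 21:17 UTC.
Dakar is UTC+0, so local arrival is the same: 21:17 on Apr 11.
Layover = 04:37 − 21:17 (+1 day) = 7 hours 20 minutes.

7 hours 20 minutes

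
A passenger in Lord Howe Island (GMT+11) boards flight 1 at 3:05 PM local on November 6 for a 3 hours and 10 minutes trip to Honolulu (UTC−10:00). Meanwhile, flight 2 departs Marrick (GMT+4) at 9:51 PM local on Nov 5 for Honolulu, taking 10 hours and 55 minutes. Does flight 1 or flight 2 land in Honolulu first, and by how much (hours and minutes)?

Flight 1 in UTC: 3:05 PM − 11:00 = 4:05 AM on Nov 6.
+3 hours 10 minutes → arrive 7:15 AM UTC on Nov 6.
Flight 2 in UTC: 9:51 PM − 4:00 = 5:51 PM on Nov 5.
+10 hours 55 minutes → arrive 4:46 AM UTC on Nov 6.
Flight 2 lands earlier by 2 hours 29 minutes.

the second, by 2 hours 29 minutes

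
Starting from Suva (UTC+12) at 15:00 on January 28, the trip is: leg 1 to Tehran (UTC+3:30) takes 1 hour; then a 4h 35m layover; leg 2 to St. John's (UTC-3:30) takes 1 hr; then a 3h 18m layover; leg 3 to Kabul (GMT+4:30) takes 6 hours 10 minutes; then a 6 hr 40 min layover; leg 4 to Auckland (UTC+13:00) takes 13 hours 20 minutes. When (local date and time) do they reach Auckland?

Convert departure to UTC: 15:00 − 12:00 = 03:00 UTC on Jan 28.
Add 1 hour leg 1 → 04:00 UTC.
Add 4 hours 35 minutes layover in Tehran → 08:35 UTC.
Add 1 hour leg 2 → 09:35 UTC.
Add 3 hours and 18 minutes layover in St. John's → 12:53 UTC.
Add 6 hours 10 minutes leg 3 → 19:03 UTC.
Add 6 hours 40 minutes layover in Kabul → 01:43 UTC (Jan 29).
Add 13 hours and 20 minutes leg 4 → 15:03 UTC.
Auckland is UTC+13:00, so local arrival = 15:03 + 13:00 = 04:03 on Jan 30.

04:03 on Jan 30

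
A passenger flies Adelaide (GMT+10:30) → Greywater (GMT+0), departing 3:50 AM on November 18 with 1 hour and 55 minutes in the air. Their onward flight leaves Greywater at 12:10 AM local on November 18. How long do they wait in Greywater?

Convert departure to UTC: 3:50 AM − 10:30 = 5:20 PM UTC on Nov 17.
Add 1 hour 55 minutes flight time → 7:15 PM UTC.
Greywater is UTC+0, so local arrival is the same: 7:15 PM on Nov 17.
Layover = 12:10 AM − 7:15 PM (+1 day) = 4 hours 55 minutes.

4 hours 55 minutes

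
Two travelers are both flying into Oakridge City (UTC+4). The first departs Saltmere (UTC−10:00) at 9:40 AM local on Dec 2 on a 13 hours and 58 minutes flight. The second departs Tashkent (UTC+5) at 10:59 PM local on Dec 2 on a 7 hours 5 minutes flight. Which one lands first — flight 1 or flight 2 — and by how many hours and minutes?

the second, by 8 hours 34 minutes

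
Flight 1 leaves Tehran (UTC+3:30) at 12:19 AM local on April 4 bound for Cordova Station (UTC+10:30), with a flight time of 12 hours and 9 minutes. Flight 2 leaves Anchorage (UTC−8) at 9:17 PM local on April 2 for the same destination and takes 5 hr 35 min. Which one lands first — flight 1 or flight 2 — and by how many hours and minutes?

the second, by 22 hours 6 minutes

Flight 1 in UTC: 12:19 AM − 3:30 = 8:49 PM on Apr 3.
+12 hours 9 minutes → arrive 8:58 AM UTC on Apr 4.
Flight 2 in UTC: 9:17 PM + 8:00 = 5:17 AM on Apr 3.
+5 hours and 35 minutes → arrive 10:52 AM UTC on Apr 3.
Flight 2 lands earlier by 22 hours 6 minutes.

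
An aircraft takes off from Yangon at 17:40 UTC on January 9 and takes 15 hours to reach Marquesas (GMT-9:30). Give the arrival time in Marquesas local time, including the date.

23:10 on Jan 9

Departure is given in UTC: 17:40 on Jan 9.
Add 15 hours → 08:40 UTC (Jan 10).
Marquesas is UTC−9:30: 08:40 − 9:30 = 23:10 on Jan 9.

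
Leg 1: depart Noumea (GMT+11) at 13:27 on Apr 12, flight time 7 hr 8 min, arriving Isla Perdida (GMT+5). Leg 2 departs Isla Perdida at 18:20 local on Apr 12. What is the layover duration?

Convert departure to UTC: 13:27 − 11:00 = 02:27 UTC on Apr 12.
Add 7 hours 8 minutes flight time → 09:35 UTC.
Isla Perdida is UTC+5:00, so local arrival = 09:35 + 5:00 = 14:35 on Apr 12.
Layover = 18:20 − 14:35 = 3 hours 45 minutes.

3 hours 45 minutes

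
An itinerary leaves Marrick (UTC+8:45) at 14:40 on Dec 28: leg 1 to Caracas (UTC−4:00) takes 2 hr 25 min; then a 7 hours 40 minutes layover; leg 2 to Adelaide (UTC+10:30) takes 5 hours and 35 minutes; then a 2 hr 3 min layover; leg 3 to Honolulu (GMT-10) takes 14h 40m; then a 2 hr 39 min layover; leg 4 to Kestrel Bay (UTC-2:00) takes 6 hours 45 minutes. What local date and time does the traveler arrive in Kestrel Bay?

21:42 on Dec 29

Convert departure to UTC: 14:40 − 8:45 = 05:55 UTC on Dec 28.
Add 2 hours and 25 minutes leg 1 → 08:20 UTC.
Add 7 hours and 40 minutes layover in Caracas → 16:00 UTC.
Add 5 hours and 35 minutes leg 2 → 21:35 UTC.
Add 2 hours and 3 minutes layover in Adelaide → 23:38 UTC.
Add 14 hours and 40 minutes leg 3 → 14:18 UTC (Dec 29).
Add 2 hours 39 minutes layover in Honolulu → 16:57 UTC.
Add 6 hours and 45 minutes leg 4 → 23:42 UTC.
Kestrel Bay is UTC−2:00, so local arrival = 23:42 − 2:00 = 21:42 on Dec 29.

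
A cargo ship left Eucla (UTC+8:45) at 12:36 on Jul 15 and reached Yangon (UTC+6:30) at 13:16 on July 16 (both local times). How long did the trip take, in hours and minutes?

26 hours 55 minutes

Yangon is 2:15 behind Eucla.
Clock-face elapsed time (ignoring zones) is 24 hours 40 minutes.
Actual elapsed = 24 hours 40 minutes + 2:15 = 26 hours 55 minutes.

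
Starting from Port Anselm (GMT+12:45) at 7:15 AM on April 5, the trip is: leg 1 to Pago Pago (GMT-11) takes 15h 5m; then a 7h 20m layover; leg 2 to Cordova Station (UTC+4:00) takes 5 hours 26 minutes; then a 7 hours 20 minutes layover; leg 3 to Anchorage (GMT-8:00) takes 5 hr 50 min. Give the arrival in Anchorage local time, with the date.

Convert departure to UTC: 7:15 AM − 12:45 = 6:30 PM UTC on Apr 4.
Add 15 hours 5 minutes leg 1 → 9:35 AM UTC (Apr 5).
Add 7 hours 20 minutes layover in Pago Pago → 4:55 PM UTC.
Add 5 hours 26 minutes leg 2 → 10:21 PM UTC.
Add 7 hours and 20 minutes layover in Cordova Station → 5:41 AM UTC (Apr 6).
Add 5 hours 50 minutes leg 3 → 11:31 AM UTC.
Anchorage is UTC−8:00, so local arrival = 11:31 AM − 8:00 = 3:31 AM on Apr 6.

3:31 AM on April 6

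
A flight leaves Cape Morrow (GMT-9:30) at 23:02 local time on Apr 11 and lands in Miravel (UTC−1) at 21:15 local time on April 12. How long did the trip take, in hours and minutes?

13 hours 43 minutes

Departure in UTC: 23:02 + 9:30 = 08:32 on Apr 12.
Arrival in UTC: 21:15 + 1:00 = 22:15 on Apr 12.
Elapsed = 22:15 − 08:32 = 13 hours 43 minutes.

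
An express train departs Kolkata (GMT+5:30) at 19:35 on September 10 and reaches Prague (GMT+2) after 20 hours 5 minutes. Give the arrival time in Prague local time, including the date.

12:10 on Sep 11

Convert departure to UTC: 19:35 − 5:30 = 14:05 UTC on Sep 10.
Add 20 hours 5 minutes travel time → 10:10 UTC (Sep 11).
Prague is UTC+2:00, so local arrival = 10:10 + 2:00 = 12:10 on Sep 11.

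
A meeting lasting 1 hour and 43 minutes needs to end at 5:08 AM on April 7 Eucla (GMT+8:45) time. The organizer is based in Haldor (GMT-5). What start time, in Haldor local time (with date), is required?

1:40 PM on Apr 6

Target end time in UTC: 5:08 AM − 8:45 = 8:23 PM on Apr 6.
Subtract 1 hour and 43 minutes → start 6:40 PM UTC on Apr 6.
Haldor is UTC−5:00: 6:40 PM − 5:00 = 1:40 PM on Apr 6.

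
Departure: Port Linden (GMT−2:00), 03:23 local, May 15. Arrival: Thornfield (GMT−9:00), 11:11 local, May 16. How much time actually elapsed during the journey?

38 hours 48 minutes

Thornfield is 7:00 behind Port Linden.
Clock-face elapsed time (ignoring zones) is 31 hours 48 minutes.
Actual elapsed = 31 hours 48 minutes + 7:00 = 38 hours 48 minutes.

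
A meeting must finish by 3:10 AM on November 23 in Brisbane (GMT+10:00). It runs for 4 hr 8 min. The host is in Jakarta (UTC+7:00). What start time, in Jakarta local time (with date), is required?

8:02 PM on November 22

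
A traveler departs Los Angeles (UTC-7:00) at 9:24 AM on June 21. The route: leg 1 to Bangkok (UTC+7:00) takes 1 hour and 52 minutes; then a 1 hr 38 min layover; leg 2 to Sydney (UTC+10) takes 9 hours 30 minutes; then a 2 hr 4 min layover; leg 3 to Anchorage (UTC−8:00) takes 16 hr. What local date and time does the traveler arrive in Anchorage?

3:28 PM on Jun 22

Convert departure to UTC: 9:24 AM + 7:00 = 4:24 PM UTC on Jun 21.
Add 1 hour 52 minutes leg 1 → 6:16 PM UTC.
Add 1 hour and 38 minutes layover in Bangkok → 7:54 PM UTC.
Add 9 hours and 30 minutes leg 2 → 5:24 AM UTC (Jun 22).
Add 2 hours and 4 minutes layover in Sydney → 7:28 AM UTC.
Add 16 hours leg 3 → 11:28 PM UTC.
Anchorage is UTC−8:00, so local arrival = 11:28 PM − 8:00 = 3:28 PM on Jun 22.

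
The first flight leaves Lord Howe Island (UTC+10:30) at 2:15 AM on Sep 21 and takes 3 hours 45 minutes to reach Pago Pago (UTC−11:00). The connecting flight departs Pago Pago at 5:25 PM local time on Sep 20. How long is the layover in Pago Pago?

Convert departure to UTC: 2:15 AM − 10:30 = 3:45 PM UTC on Sep 20.
Add 3 hours 45 minutes flight time → 7:30 PM UTC.
Pago Pago is UTC−11:00, so local arrival = 7:30 PM − 11:00 = 8:30 AM on Sep 20.
Layover = 5:25 PM − 8:30 AM = 8 hours 55 minutes.

8 hours 55 minutes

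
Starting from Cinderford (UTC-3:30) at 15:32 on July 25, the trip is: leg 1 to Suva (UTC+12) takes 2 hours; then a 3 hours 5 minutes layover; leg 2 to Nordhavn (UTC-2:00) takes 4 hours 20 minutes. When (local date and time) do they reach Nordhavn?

Convert departure to UTC: 15:32 + 3:30 = 19:02 UTC on Jul 25.
Add 2 hours leg 1 → 21:02 UTC.
Add 3 hours and 5 minutes layover in Suva → 00:07 UTC (Jul 26).
Add 4 hours and 20 minutes leg 2 → 04:27 UTC.
Nordhavn is UTC−2:00, so local arrival = 04:27 − 2:00 = 02:27 on Jul 26.

02:27 on July 26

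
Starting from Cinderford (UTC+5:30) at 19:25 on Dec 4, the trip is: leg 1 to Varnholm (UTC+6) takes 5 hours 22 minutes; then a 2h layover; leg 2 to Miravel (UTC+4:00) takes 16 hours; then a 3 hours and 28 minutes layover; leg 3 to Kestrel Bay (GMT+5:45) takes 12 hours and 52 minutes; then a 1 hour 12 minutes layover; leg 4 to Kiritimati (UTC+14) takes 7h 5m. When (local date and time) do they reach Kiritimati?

03:54 on December 7

Convert departure to UTC: 19:25 − 5:30 = 13:55 UTC on Dec 4.
Add 5 hours and 22 minutes leg 1 → 19:17 UTC.
Add 2 hours layover in Varnholm → 21:17 UTC.
Add 16 hours leg 2 → 13:17 UTC (Dec 5).
Add 3 hours and 28 minutes layover in Miravel → 16:45 UTC.
Add 12 hours 52 minutes leg 3 → 05:37 UTC (Dec 6).
Add 1 hour and 12 minutes layover in Kestrel Bay → 06:49 UTC.
Add 7 hours 5 minutes leg 4 → 13:54 UTC.
Kiritimati is UTC+14:00, so local arrival = 13:54 + 14:00 = 03:54 on Dec 7.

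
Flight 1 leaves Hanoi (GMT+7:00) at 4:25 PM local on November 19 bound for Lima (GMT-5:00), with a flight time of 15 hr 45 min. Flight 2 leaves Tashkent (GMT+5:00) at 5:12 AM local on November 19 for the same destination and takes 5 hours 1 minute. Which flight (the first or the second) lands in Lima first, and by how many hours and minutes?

Flight 1 in UTC: 4:25 PM − 7:00 = 9:25 AM on Nov 19.
+15 hours and 45 minutes → arrive 1:10 AM UTC on Nov 20.
Flight 2 in UTC: 5:12 AM − 5:00 = 12:12 AM on Nov 19.
+5 hours 1 minute → arrive 5:13 AM UTC on Nov 19.
Flight 2 lands earlier by 19 hours 57 minutes.

the second, by 19 hours 57 minutes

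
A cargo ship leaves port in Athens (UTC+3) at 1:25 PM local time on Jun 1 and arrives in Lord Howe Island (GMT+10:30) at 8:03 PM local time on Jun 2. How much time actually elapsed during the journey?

Departure in UTC: 1:25 PM − 3:00 = 10:25 AM on Jun 1.
Arrival in UTC: 8:03 PM − 10:30 = 9:33 AM on Jun 2.
Elapsed = 9:33 AM − 10:25 AM (+1 day) = 23 hours 8 minutes.

23 hours 8 minutes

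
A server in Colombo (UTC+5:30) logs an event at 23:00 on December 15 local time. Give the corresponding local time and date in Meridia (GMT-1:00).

Meridia is 6:30 behind Colombo.
Shift by the zone difference: 23:00 − 6:30 = 16:30 on Dec 15 in Meridia.

16:30 on December 15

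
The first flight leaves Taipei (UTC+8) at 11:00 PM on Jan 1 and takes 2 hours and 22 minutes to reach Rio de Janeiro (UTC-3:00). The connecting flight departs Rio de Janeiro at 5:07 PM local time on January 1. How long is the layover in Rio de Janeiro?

2 hours 45 minutes

Convert departure to UTC: 11:00 PM − 8:00 = 3:00 PM UTC on Jan 1.
Add 2 hours and 22 minutes flight time → 5:22 PM UTC.
Rio de Janeiro is UTC−3:00, so local arrival = 5:22 PM − 3:00 = 2:22 PM on Jan 1.
Layover = 5:07 PM − 2:22 PM = 2 hours 45 minutes.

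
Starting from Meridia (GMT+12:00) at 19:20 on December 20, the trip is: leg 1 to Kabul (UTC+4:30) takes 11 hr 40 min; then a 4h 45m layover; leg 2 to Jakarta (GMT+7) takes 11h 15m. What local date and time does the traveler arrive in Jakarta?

18:00 on December 21

Convert departure to UTC: 19:20 − 12:00 = 07:20 UTC on Dec 20.
Add 11 hours and 40 minutes leg 1 → 19:00 UTC.
Add 4 hours and 45 minutes layover in Kabul → 23:45 UTC.
Add 11 hours and 15 minutes leg 2 → 11:00 UTC (Dec 21).
Jakarta is UTC+7:00, so local arrival = 11:00 + 7:00 = 18:00 on Dec 21.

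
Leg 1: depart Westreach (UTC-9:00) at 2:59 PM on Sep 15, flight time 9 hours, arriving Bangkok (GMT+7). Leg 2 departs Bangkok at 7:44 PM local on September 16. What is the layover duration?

3 hours 45 minutes

Convert departure to UTC: 2:59 PM + 9:00 = 11:59 PM UTC on Sep 15.
Add 9 hours flight time → 8:59 AM UTC (Sep 16).
Bangkok is UTC+7:00, so local arrival = 8:59 AM + 7:00 = 3:59 PM on Sep 16.
Layover = 7:44 PM − 3:59 PM = 3 hours 45 minutes.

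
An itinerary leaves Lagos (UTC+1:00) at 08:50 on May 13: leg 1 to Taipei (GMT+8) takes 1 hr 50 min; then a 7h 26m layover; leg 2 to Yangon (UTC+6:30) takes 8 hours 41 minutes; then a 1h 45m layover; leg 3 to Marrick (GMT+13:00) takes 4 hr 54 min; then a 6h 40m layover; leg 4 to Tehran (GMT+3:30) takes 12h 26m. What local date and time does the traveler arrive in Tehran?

Convert departure to UTC: 08:50 − 1:00 = 07:50 UTC on May 13.
Add 1 hour and 50 minutes leg 1 → 09:40 UTC.
Add 7 hours and 26 minutes layover in Taipei → 17:06 UTC.
Add 8 hours and 41 minutes leg 2 → 01:47 UTC (May 14).
Add 1 hour and 45 minutes layover in Yangon → 03:32 UTC.
Add 4 hours 54 minutes leg 3 → 08:26 UTC.
Add 6 hours and 40 minutes layover in Marrick → 15:06 UTC.
Add 12 hours and 26 minutes leg 4 → 03:32 UTC (May 15).
Tehran is UTC+3:30, so local arrival = 03:32 + 3:30 = 07:02 on May 15.

07:02 on May 15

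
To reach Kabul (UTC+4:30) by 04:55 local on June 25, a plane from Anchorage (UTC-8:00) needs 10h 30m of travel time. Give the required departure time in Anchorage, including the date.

Target arrival in UTC: 04:55 − 4:30 = 00:25 on Jun 25.
Subtract 10 hours and 30 minutes → departure 13:55 UTC on Jun 24.
Anchorage is UTC−8:00: 13:55 − 8:00 = 05:55 on Jun 24.

05:55 on June 24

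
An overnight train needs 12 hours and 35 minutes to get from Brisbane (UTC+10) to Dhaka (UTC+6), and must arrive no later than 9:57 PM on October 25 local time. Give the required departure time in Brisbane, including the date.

1:22 PM on October 25

Target arrival in UTC: 9:57 PM − 6:00 = 3:57 PM on Oct 25.
Subtract 12 hours 35 minutes → departure 3:22 AM UTC on Oct 25.
Brisbane is UTC+10:00: 3:22 AM + 10:00 = 1:22 PM on Oct 25.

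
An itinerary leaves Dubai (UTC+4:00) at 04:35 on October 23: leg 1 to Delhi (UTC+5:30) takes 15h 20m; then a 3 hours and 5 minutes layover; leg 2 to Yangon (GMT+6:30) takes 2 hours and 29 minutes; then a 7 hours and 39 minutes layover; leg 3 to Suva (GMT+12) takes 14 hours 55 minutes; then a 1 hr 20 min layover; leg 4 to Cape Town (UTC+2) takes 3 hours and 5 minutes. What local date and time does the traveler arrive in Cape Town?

02:28 on October 25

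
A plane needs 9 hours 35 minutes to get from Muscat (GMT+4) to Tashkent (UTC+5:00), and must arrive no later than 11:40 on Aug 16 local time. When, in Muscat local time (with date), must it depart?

Target arrival in UTC: 11:40 − 5:00 = 06:40 on Aug 16.
Subtract 9 hours 35 minutes → departure 21:05 UTC on Aug 15.
Muscat is UTC+4:00: 21:05 + 4:00 = 01:05 on Aug 16.

01:05 on Aug 16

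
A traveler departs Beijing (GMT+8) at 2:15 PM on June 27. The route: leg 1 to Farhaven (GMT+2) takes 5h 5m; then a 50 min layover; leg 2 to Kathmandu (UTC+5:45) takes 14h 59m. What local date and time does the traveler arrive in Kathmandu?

Convert departure to UTC: 2:15 PM − 8:00 = 6:15 AM UTC on Jun 27.
Add 5 hours 5 minutes leg 1 → 11:20 AM UTC.
Add 50 minutes layover in Farhaven → 12:10 PM UTC.
Add 14 hours and 59 minutes leg 2 → 3:09 AM UTC (Jun 28).
Kathmandu is UTC+5:45, so local arrival = 3:09 AM + 5:45 = 8:54 AM on Jun 28.

8:54 AM on June 28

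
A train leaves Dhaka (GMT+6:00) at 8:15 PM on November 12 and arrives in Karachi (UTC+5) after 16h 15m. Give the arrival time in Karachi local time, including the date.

Convert departure to UTC: 8:15 PM − 6:00 = 2:15 PM UTC on Nov 12.
Add 16 hours and 15 minutes travel time → 6:30 AM UTC (Nov 13).
Karachi is UTC+5:00, so local arrival = 6:30 AM + 5:00 = 11:30 AM on Nov 13.

11:30 AM on November 13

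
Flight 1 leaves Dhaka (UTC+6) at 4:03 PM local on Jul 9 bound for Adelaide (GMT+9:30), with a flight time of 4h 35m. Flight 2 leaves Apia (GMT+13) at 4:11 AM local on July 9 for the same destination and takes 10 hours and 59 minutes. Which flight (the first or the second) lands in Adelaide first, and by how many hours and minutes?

the second, by 12 hours 28 minutes

Flight 1 in UTC: 4:03 PM − 6:00 = 10:03 AM on Jul 9.
+4 hours and 35 minutes → arrive 2:38 PM UTC on Jul 9.
Flight 2 in UTC: 4:11 AM − 13:00 = 3:11 PM on Jul 8.
+10 hours 59 minutes → arrive 2:10 AM UTC on Jul 9.
Flight 2 lands earlier by 12 hours 28 minutes.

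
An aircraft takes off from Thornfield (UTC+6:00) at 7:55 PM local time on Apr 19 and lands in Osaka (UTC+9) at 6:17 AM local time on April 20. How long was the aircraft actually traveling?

7 hours 22 minutes

Departure in UTC: 7:55 PM − 6:00 = 1:55 PM on Apr 19.
Arrival in UTC: 6:17 AM − 9:00 = 9:17 PM on Apr 19.
Elapsed = 9:17 PM − 1:55 PM = 7 hours 22 minutes.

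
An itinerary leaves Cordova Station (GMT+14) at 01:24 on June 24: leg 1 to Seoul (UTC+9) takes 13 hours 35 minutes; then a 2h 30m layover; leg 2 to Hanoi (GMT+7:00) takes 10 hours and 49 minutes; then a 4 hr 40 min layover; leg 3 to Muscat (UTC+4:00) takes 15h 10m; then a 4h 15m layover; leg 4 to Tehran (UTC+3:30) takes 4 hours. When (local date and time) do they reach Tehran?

21:53 on June 25

Convert departure to UTC: 01:24 − 14:00 = 11:24 UTC on Jun 23.
Add 13 hours and 35 minutes leg 1 → 00:59 UTC (Jun 24).
Add 2 hours and 30 minutes layover in Seoul → 03:29 UTC.
Add 10 hours 49 minutes leg 2 → 14:18 UTC.
Add 4 hours 40 minutes layover in Hanoi → 18:58 UTC.
Add 15 hours 10 minutes leg 3 → 10:08 UTC (Jun 25).
Add 4 hours and 15 minutes layover in Muscat → 14:23 UTC.
Add 4 hours leg 4 → 18:23 UTC.
Tehran is UTC+3:30, so local arrival = 18:23 + 3:30 = 21:53 on Jun 25.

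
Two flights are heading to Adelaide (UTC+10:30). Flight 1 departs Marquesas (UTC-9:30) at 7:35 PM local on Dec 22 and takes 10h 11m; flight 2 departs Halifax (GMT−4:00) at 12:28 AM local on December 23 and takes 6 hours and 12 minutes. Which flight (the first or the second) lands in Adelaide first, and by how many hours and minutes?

Flight 1 in UTC: 7:35 PM + 9:30 = 5:05 AM on Dec 23.
+10 hours and 11 minutes → arrive 3:16 PM UTC on Dec 23.
Flight 2 in UTC: 12:28 AM + 4:00 = 4:28 AM on Dec 23.
+6 hours 12 minutes → arrive 10:40 AM UTC on Dec 23.
Flight 2 lands earlier by 4 hours 36 minutes.

the second, by 4 hours 36 minutes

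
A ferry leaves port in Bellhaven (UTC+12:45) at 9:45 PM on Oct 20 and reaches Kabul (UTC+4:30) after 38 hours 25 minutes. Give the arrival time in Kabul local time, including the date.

Convert departure to UTC: 9:45 PM − 12:45 = 9:00 AM UTC on Oct 20.
Add 38 hours and 25 minutes travel time → 11:25 PM UTC (Oct 21).
Kabul is UTC+4:30, so local arrival = 11:25 PM + 4:30 = 3:55 AM on Oct 22.

3:55 AM on Oct 22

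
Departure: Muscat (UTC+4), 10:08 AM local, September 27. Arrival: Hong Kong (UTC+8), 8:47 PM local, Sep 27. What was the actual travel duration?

Departure in UTC: 10:08 AM − 4:00 = 6:08 AM on Sep 27.
Arrival in UTC: 8:47 PM − 8:00 = 12:47 PM on Sep 27.
Elapsed = 12:47 PM − 6:08 AM = 6 hours 39 minutes.

6 hours 39 minutes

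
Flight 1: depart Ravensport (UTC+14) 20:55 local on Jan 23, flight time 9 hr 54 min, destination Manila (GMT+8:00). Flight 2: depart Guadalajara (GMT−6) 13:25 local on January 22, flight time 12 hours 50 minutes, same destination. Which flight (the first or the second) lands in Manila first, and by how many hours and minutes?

the second, by 8 hours 34 minutes

Flight 1 in UTC: 20:55 − 14:00 = 06:55 on Jan 23.
+9 hours 54 minutes → arrive 16:49 UTC on Jan 23.
Flight 2 in UTC: 13:25 + 6:00 = 19:25 on Jan 22.
+12 hours 50 minutes → arrive 08:15 UTC on Jan 23.
Flight 2 lands earlier by 8 hours 34 minutes.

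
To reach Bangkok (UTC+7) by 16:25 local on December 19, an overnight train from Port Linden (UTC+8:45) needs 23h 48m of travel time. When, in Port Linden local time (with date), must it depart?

18:22 on Dec 18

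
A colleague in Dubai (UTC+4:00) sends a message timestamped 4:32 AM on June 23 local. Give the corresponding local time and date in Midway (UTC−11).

1:32 PM on June 22

In UTC: 4:32 AM − 4:00 = 12:32 AM on Jun 23.
Midway is UTC−11:00: 12:32 AM − 11:00 = 1:32 PM on Jun 22.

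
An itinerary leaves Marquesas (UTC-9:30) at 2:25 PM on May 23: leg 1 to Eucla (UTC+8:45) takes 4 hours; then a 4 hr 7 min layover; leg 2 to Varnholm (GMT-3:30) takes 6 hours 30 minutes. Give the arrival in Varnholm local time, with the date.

Convert departure to UTC: 2:25 PM + 9:30 = 11:55 PM UTC on May 23.
Add 4 hours leg 1 → 3:55 AM UTC (May 24).
Add 4 hours and 7 minutes layover in Eucla → 8:02 AM UTC.
Add 6 hours 30 minutes leg 2 → 2:32 PM UTC.
Varnholm is UTC−3:30, so local arrival = 2:32 PM − 3:30 = 11:02 AM on May 24.

11:02 AM on May 24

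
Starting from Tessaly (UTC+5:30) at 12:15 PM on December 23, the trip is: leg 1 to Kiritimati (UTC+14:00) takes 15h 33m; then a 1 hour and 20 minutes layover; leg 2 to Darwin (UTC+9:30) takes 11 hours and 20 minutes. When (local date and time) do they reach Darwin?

8:28 PM on December 24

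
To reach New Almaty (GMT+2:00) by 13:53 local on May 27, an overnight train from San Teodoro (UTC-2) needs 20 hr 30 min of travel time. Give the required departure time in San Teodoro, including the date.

13:23 on May 26

Target arrival in UTC: 13:53 − 2:00 = 11:53 on May 27.
Subtract 20 hours and 30 minutes → departure 15:23 UTC on May 26.
San Teodoro is UTC−2:00: 15:23 − 2:00 = 13:23 on May 26.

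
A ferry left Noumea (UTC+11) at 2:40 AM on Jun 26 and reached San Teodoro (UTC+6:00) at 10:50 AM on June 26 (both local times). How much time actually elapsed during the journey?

13 hours 10 minutes

Departure in UTC: 2:40 AM − 11:00 = 3:40 PM on Jun 25.
Arrival in UTC: 10:50 AM − 6:00 = 4:50 AM on Jun 26.
Elapsed = 4:50 AM − 3:40 PM (+1 day) = 13 hours 10 minutes.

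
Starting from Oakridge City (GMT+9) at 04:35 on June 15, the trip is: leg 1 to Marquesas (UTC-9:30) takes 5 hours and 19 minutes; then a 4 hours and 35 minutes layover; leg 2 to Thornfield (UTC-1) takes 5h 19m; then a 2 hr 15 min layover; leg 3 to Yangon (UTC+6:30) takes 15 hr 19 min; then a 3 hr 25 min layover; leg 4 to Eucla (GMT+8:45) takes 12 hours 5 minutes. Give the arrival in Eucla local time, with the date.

04:37 on June 17

Convert departure to UTC: 04:35 − 9:00 = 19:35 UTC on Jun 14.
Add 5 hours 19 minutes leg 1 → 00:54 UTC (Jun 15).
Add 4 hours and 35 minutes layover in Marquesas → 05:29 UTC.
Add 5 hours and 19 minutes leg 2 → 10:48 UTC.
Add 2 hours 15 minutes layover in Thornfield → 13:03 UTC.
Add 15 hours and 19 minutes leg 3 → 04:22 UTC (Jun 16).
Add 3 hours 25 minutes layover in Yangon → 07:47 UTC.
Add 12 hours 5 minutes leg 4 → 19:52 UTC.
Eucla is UTC+8:45, so local arrival = 19:52 + 8:45 = 04:37 on Jun 17.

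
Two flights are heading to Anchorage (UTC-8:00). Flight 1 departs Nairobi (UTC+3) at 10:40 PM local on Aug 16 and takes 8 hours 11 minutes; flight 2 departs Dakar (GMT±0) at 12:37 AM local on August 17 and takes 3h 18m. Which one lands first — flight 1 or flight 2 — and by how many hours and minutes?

Flight 1 in UTC: 10:40 PM − 3:00 = 7:40 PM on Aug 16.
+8 hours 11 minutes → arrive 3:51 AM UTC on Aug 17.
Flight 2 departs at 12:37 AM UTC (Aug 17).
+3 hours and 18 minutes → arrive 3:55 AM UTC on Aug 17.
Flight 1 lands earlier by 4 minutes.

the first, by 4 minutes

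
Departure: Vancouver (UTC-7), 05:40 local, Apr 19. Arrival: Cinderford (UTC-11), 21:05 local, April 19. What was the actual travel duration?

19 hours 25 minutes

Departure in UTC: 05:40 + 7:00 = 12:40 on Apr 19.
Arrival in UTC: 21:05 + 11:00 = 08:05 on Apr 20.
Elapsed = 08:05 − 12:40 (+1 day) = 19 hours 25 minutes.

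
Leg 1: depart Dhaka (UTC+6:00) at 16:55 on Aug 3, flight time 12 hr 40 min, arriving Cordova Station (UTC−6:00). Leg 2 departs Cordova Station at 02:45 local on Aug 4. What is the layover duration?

9 hours 10 minutes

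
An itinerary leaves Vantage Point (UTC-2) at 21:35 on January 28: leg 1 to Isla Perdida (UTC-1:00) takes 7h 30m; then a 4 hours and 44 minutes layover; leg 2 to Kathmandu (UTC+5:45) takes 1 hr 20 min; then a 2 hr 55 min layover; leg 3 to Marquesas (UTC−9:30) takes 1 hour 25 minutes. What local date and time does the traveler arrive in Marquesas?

Convert departure to UTC: 21:35 + 2:00 = 23:35 UTC on Jan 28.
Add 7 hours and 30 minutes leg 1 → 07:05 UTC (Jan 29).
Add 4 hours and 44 minutes layover in Isla Perdida → 11:49 UTC.
Add 1 hour 20 minutes leg 2 → 13:09 UTC.
Add 2 hours 55 minutes layover in Kathmandu → 16:04 UTC.
Add 1 hour and 25 minutes leg 3 → 17:29 UTC.
Marquesas is UTC−9:30, so local arrival = 17:29 − 9:30 = 07:59 on Jan 29.

07:59 on Jan 29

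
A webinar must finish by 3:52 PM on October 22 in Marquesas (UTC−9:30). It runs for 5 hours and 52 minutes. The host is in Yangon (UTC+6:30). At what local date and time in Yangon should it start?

2:00 AM on Oct 23

Target end time in UTC: 3:52 PM + 9:30 = 1:22 AM on Oct 23.
Subtract 5 hours 52 minutes → start 7:30 PM UTC on Oct 22.
Yangon is UTC+6:30: 7:30 PM + 6:30 = 2:00 AM on Oct 23.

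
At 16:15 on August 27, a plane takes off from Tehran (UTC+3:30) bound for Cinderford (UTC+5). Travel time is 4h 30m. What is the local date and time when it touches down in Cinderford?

Cinderford is 1:30 ahead of Tehran.
After 4 hours and 30 minutes it is 20:45 in Tehran.
Shift by the zone difference: 20:45 + 1:30 = 22:15 on Aug 27 in Cinderford.

22:15 on August 27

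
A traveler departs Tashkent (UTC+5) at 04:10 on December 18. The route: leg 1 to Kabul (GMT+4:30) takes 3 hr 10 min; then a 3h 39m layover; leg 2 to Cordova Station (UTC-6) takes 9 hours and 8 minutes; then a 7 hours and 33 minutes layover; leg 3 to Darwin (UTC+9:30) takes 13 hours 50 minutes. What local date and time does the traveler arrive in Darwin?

22:00 on December 19

Convert departure to UTC: 04:10 − 5:00 = 23:10 UTC on Dec 17.
Add 3 hours 10 minutes leg 1 → 02:20 UTC (Dec 18).
Add 3 hours 39 minutes layover in Kabul → 05:59 UTC.
Add 9 hours 8 minutes leg 2 → 15:07 UTC.
Add 7 hours 33 minutes layover in Cordova Station → 22:40 UTC.
Add 13 hours and 50 minutes leg 3 → 12:30 UTC (Dec 19).
Darwin is UTC+9:30, so local arrival = 12:30 + 9:30 = 22:00 on Dec 19.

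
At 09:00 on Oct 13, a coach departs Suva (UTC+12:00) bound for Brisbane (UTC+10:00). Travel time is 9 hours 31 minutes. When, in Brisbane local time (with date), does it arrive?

16:31 on October 13

Convert departure to UTC: 09:00 − 12:00 = 21:00 UTC on Oct 12.
Add 9 hours 31 minutes travel time → 06:31 UTC (Oct 13).
Brisbane is UTC+10:00, so local arrival = 06:31 + 10:00 = 16:31 on Oct 13.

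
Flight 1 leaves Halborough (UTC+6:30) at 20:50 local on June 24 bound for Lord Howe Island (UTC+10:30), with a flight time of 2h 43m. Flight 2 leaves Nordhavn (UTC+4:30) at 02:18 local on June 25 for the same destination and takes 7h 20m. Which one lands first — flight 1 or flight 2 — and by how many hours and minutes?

the first, by 12 hours 5 minutes

Flight 1 in UTC: 20:50 − 6:30 = 14:20 on Jun 24.
+2 hours 43 minutes → arrive 17:03 UTC on Jun 24.
Flight 2 in UTC: 02:18 − 4:30 = 21:48 on Jun 24.
+7 hours and 20 minutes → arrive 05:08 UTC on Jun 25.
Flight 1 lands earlier by 12 hours 5 minutes.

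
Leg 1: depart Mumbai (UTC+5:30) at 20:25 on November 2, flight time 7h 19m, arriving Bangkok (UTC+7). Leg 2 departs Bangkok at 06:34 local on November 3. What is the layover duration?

Convert departure to UTC: 20:25 − 5:30 = 14:55 UTC on Nov 2.
Add 7 hours 19 minutes flight time → 22:14 UTC.
Bangkok is UTC+7:00, so local arrival = 22:14 + 7:00 = 05:14 on Nov 3.
Layover = 06:34 − 05:14 = 1 hour 20 minutes.

1 hour 20 minutes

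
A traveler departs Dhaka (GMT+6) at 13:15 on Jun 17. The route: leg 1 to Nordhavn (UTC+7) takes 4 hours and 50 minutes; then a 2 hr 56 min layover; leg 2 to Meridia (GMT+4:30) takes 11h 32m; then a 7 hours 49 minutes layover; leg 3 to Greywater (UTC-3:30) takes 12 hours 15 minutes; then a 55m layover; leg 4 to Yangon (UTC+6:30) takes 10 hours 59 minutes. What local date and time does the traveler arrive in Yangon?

17:01 on June 19

Convert departure to UTC: 13:15 − 6:00 = 07:15 UTC on Jun 17.
Add 4 hours 50 minutes leg 1 → 12:05 UTC.
Add 2 hours and 56 minutes layover in Nordhavn → 15:01 UTC.
Add 11 hours 32 minutes leg 2 → 02:33 UTC (Jun 18).
Add 7 hours and 49 minutes layover in Meridia → 10:22 UTC.
Add 12 hours and 15 minutes leg 3 → 22:37 UTC.
Add 55 minutes layover in Greywater → 23:32 UTC.
Add 10 hours and 59 minutes leg 4 → 10:31 UTC (Jun 19).
Yangon is UTC+6:30, so local arrival = 10:31 + 6:30 = 17:01 on Jun 19.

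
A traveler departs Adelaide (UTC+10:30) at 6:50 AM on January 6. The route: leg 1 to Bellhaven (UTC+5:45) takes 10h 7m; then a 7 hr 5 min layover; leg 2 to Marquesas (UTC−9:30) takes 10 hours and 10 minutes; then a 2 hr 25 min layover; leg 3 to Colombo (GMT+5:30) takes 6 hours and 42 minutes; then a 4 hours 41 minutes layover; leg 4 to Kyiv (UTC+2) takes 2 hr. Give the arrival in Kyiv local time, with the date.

Convert departure to UTC: 6:50 AM − 10:30 = 8:20 PM UTC on Jan 5.
Add 10 hours and 7 minutes leg 1 → 6:27 AM UTC (Jan 6).
Add 7 hours and 5 minutes layover in Bellhaven → 1:32 PM UTC.
Add 10 hours and 10 minutes leg 2 → 11:42 PM UTC.
Add 2 hours and 25 minutes layover in Marquesas → 2:07 AM UTC (Jan 7).
Add 6 hours 42 minutes leg 3 → 8:49 AM UTC.
Add 4 hours 41 minutes layover in Colombo → 1:30 PM UTC.
Add 2 hours leg 4 → 3:30 PM UTC.
Kyiv is UTC+2:00, so local arrival = 3:30 PM + 2:00 = 5:30 PM on Jan 7.

5:30 PM on January 7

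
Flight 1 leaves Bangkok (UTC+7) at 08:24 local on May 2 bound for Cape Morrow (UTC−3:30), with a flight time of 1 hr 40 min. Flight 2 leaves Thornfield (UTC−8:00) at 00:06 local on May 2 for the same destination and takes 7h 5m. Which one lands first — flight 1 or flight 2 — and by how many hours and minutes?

the first, by 12 hours 7 minutes

Flight 1 in UTC: 08:24 − 7:00 = 01:24 on May 2.
+1 hour and 40 minutes → arrive 03:04 UTC on May 2.
Flight 2 in UTC: 00:06 + 8:00 = 08:06 on May 2.
+7 hours 5 minutes → arrive 15:11 UTC on May 2.
Flight 1 lands earlier by 12 hours 7 minutes.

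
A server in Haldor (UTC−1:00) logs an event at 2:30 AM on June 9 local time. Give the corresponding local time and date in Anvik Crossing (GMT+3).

6:30 AM on June 9

In UTC: 2:30 AM + 1:00 = 3:30 AM on Jun 9.
Anvik Crossing is UTC+3:00: 3:30 AM + 3:00 = 6:30 AM on Jun 9.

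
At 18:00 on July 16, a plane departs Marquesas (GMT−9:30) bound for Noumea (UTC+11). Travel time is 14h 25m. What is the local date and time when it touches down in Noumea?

04:55 on July 18

Noumea is 20:30 ahead of Marquesas.
After 14 hours and 25 minutes it is 08:25 (Jul 17) in Marquesas.
Shift by the zone difference: 08:25 + 20:30 = 04:55 on Jul 18 in Noumea.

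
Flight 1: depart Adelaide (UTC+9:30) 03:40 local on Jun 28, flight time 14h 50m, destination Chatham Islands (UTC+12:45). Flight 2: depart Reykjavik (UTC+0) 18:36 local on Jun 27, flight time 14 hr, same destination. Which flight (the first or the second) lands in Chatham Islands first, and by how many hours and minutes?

Flight 1 in UTC: 03:40 − 9:30 = 18:10 on Jun 27.
+14 hours and 50 minutes → arrive 09:00 UTC on Jun 28.
Flight 2 departs at 18:36 UTC (Jun 27).
+14 hours → arrive 08:36 UTC on Jun 28.
Flight 2 lands earlier by 24 minutes.

the second, by 24 minutes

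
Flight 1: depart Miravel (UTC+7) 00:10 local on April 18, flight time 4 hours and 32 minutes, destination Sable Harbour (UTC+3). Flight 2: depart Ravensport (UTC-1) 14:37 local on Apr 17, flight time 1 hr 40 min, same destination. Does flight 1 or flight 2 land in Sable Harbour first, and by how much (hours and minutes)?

Flight 1 in UTC: 00:10 − 7:00 = 17:10 on Apr 17.
+4 hours 32 minutes → arrive 21:42 UTC on Apr 17.
Flight 2 in UTC: 14:37 + 1:00 = 15:37 on Apr 17.
+1 hour 40 minutes → arrive 17:17 UTC on Apr 17.
Flight 2 lands earlier by 4 hours 25 minutes.

the second, by 4 hours 25 minutes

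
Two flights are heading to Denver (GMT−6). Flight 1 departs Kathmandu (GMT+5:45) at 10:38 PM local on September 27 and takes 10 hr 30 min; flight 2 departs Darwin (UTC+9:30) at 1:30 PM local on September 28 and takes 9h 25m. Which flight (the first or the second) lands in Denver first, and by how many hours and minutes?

the first, by 10 hours 2 minutes

Flight 1 in UTC: 10:38 PM − 5:45 = 4:53 PM on Sep 27.
+10 hours 30 minutes → arrive 3:23 AM UTC on Sep 28.
Flight 2 in UTC: 1:30 PM − 9:30 = 4:00 AM on Sep 28.
+9 hours 25 minutes → arrive 1:25 PM UTC on Sep 28.
Flight 1 lands earlier by 10 hours 2 minutes.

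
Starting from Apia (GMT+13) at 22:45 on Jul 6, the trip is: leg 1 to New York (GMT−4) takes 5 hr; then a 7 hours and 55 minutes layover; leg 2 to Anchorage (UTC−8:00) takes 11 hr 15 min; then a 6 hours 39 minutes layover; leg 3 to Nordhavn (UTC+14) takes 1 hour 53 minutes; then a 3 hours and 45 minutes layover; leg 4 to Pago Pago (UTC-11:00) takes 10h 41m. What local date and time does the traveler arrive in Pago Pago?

Convert departure to UTC: 22:45 − 13:00 = 09:45 UTC on Jul 6.
Add 5 hours leg 1 → 14:45 UTC.
Add 7 hours and 55 minutes layover in New York → 22:40 UTC.
Add 11 hours 15 minutes leg 2 → 09:55 UTC (Jul 7).
Add 6 hours 39 minutes layover in Anchorage → 16:34 UTC.
Add 1 hour 53 minutes leg 3 → 18:27 UTC.
Add 3 hours and 45 minutes layover in Nordhavn → 22:12 UTC.
Add 10 hours and 41 minutes leg 4 → 08:53 UTC (Jul 8).
Pago Pago is UTC−11:00, so local arrival = 08:53 − 11:00 = 21:53 on Jul 7.

21:53 on Jul 7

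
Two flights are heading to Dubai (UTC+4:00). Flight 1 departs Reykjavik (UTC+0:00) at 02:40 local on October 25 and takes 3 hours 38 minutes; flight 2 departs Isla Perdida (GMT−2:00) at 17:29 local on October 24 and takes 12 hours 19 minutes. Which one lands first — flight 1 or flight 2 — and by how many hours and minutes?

Flight 1 departs at 02:40 UTC (Oct 25).
+3 hours and 38 minutes → arrive 06:18 UTC on Oct 25.
Flight 2 in UTC: 17:29 + 2:00 = 19:29 on Oct 24.
+12 hours 19 minutes → arrive 07:48 UTC on Oct 25.
Flight 1 lands earlier by 1 hour 30 minutes.

the first, by 1 hour 30 minutes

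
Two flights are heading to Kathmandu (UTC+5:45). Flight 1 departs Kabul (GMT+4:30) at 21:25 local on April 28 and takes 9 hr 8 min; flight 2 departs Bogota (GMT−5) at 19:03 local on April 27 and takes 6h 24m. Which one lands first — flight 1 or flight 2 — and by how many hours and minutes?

the second, by 19 hours 36 minutes

Flight 1 in UTC: 21:25 − 4:30 = 16:55 on Apr 28.
+9 hours and 8 minutes → arrive 02:03 UTC on Apr 29.
Flight 2 in UTC: 19:03 + 5:00 = 00:03 on Apr 28.
+6 hours 24 minutes → arrive 06:27 UTC on Apr 28.
Flight 2 lands earlier by 19 hours 36 minutes.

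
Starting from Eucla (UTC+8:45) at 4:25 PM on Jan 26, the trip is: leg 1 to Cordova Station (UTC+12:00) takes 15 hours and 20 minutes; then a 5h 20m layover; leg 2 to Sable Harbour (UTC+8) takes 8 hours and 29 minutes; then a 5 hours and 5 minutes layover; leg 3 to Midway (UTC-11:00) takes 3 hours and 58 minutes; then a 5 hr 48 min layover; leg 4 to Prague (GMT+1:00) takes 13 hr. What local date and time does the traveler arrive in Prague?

5:40 PM on Jan 28

Convert departure to UTC: 4:25 PM − 8:45 = 7:40 AM UTC on Jan 26.
Add 15 hours 20 minutes leg 1 → 11:00 PM UTC.
Add 5 hours and 20 minutes layover in Cordova Station → 4:20 AM UTC (Jan 27).
Add 8 hours and 29 minutes leg 2 → 12:49 PM UTC.
Add 5 hours 5 minutes layover in Sable Harbour → 5:54 PM UTC.
Add 3 hours and 58 minutes leg 3 → 9:52 PM UTC.
Add 5 hours and 48 minutes layover in Midway → 3:40 AM UTC (Jan 28).
Add 13 hours leg 4 → 4:40 PM UTC.
Prague is UTC+1:00, so local arrival = 4:40 PM + 1:00 = 5:40 PM on Jan 28.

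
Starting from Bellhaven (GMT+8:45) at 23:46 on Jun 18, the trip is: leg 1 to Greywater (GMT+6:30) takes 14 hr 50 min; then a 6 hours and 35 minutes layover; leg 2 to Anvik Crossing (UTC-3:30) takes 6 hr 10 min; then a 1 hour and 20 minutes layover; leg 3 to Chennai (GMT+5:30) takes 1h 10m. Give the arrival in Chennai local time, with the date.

Convert departure to UTC: 23:46 − 8:45 = 15:01 UTC on Jun 18.
Add 14 hours and 50 minutes leg 1 → 05:51 UTC (Jun 19).
Add 6 hours 35 minutes layover in Greywater → 12:26 UTC.
Add 6 hours and 10 minutes leg 2 → 18:36 UTC.
Add 1 hour and 20 minutes layover in Anvik Crossing → 19:56 UTC.
Add 1 hour 10 minutes leg 3 → 21:06 UTC.
Chennai is UTC+5:30, so local arrival = 21:06 + 5:30 = 02:36 on Jun 20.

02:36 on June 20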